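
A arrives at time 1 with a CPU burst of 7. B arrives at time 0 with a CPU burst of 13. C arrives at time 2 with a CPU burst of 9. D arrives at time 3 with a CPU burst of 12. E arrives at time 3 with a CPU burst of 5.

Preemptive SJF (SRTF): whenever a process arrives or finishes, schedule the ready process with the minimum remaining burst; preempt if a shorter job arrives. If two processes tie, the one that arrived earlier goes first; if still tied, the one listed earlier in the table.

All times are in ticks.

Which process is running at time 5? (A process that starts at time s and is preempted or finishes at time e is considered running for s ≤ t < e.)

Timeline: | B 0-1 | A 1-8 | E 8-13 | C 13-22 | B 22-34 | D 34-46 |
Completion: A=8  B=34  C=22  D=46  E=13

A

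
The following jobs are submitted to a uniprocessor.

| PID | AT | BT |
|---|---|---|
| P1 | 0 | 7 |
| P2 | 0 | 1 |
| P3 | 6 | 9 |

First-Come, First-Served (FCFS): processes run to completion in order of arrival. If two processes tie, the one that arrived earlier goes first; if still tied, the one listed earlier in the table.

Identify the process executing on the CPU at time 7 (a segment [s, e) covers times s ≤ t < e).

P2

Timeline: | P1 0-7 | P2 7-8 | P3 8-17 |
Completion: P1=7  P2=8  P3=17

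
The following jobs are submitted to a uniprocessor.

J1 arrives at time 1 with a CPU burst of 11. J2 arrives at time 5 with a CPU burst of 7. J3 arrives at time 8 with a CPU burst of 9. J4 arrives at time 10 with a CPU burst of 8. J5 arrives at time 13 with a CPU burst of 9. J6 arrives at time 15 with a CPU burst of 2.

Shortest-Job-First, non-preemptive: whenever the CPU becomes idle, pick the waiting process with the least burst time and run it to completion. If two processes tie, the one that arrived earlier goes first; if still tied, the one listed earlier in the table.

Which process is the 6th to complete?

Gantt: | idle 0-1 | J1 1-12 | J2 12-19 | J6 19-21 | J4 21-29 | J3 29-38 | J5 38-47 |
Completion: J1=12  J2=19  J3=38  J4=29  J5=47  J6=21
Turnaround (C−A): J1=11  J2=14  J3=30  J4=19  J5=34  J6=6
Finish order: J1 → J2 → J6 → J4 → J3 → J5

J5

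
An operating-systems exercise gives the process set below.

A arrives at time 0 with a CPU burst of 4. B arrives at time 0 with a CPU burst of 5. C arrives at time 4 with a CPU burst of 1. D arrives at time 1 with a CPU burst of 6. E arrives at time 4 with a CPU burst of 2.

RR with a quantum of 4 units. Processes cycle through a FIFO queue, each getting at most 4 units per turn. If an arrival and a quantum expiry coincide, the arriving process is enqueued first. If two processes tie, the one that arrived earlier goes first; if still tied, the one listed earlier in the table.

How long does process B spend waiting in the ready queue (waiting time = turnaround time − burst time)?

Gantt: | A 0-4 | B 4-8 | D 8-12 | C 12-13 | E 13-15 | B 15-16 | D 16-18 |
Completion: A=4  B=16  C=13  D=18  E=15
Turnaround (C−A): A=4  B=16  C=9  D=17  E=11
Waiting(B) = turnaround − burst = 16 − 5 = 11

11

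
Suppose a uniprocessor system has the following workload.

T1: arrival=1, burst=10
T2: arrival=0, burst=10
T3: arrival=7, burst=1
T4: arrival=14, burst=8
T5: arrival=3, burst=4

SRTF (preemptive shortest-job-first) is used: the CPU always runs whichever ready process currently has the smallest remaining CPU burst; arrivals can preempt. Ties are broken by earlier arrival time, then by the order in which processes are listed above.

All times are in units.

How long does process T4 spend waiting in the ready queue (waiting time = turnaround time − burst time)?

Timeline: | T2 0-3 | T5 3-7 | T3 7-8 | T2 8-15 | T4 15-23 | T1 23-33 |
Completion: T1=33  T2=15  T3=8  T4=23  T5=7
Waiting(T4) = turnaround − burst = 9 − 8 = 1

1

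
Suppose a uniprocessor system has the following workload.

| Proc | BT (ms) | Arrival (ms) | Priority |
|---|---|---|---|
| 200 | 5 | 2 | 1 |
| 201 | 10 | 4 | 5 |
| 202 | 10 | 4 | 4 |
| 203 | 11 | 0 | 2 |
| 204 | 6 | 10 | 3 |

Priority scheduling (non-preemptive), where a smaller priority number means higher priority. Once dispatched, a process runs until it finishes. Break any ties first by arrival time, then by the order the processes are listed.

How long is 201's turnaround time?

38

Gantt: | 203 0-11 | 200 11-16 | 204 16-22 | 202 22-32 | 201 32-42 |
Completion: 200=16  201=42  202=32  203=11  204=22
Turnaround (C−A): 200=14  201=38  202=28  203=11  204=12
Turnaround(201) = completion − arrival = 42 − 4 = 38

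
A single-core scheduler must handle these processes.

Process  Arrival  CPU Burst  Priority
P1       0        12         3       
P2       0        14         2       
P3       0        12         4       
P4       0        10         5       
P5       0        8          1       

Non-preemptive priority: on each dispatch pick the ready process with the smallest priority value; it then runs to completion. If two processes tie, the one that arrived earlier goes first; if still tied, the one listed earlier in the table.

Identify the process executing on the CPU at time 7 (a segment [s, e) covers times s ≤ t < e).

Schedule: | P5 0-8 | P2 8-22 | P1 22-34 | P3 34-46 | P4 46-56 |
Completion: P1=34  P2=22  P3=46  P4=56  P5=8
Turnaround (C−A): P1=34  P2=22  P3=46  P4=56  P5=8

P5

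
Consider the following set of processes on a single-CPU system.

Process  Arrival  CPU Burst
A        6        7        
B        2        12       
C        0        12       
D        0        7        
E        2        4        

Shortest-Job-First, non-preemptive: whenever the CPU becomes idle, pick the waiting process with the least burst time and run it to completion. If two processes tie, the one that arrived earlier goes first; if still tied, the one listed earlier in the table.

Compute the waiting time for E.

Timeline: | D 0-7 | E 7-11 | A 11-18 | C 18-30 | B 30-42 |
Completion: A=18  B=42  C=30  D=7  E=11
Waiting(E) = turnaround − burst = 9 − 4 = 5

5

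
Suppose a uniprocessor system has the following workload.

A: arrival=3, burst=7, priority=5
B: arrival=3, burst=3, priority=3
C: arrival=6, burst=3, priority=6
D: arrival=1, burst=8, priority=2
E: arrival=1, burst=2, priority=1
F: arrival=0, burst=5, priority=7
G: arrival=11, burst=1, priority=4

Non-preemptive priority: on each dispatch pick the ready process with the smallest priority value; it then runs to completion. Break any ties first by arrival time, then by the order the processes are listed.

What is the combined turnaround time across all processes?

94

Timeline: | F 0-5 | E 5-7 | D 7-15 | B 15-18 | G 18-19 | A 19-26 | C 26-29 |
Completion: A=26  B=18  C=29  D=15  E=7  F=5  G=19
Turnaround (C−A): A=23  B=15  C=23  D=14  E=6  F=5  G=8
Turnaround = completion − arrival: A=23, B=15, C=23, D=14, E=6, F=5, G=8
Total turnaround = 23 + 15 + 23 + 14 + 6 + 5 + 8 = 94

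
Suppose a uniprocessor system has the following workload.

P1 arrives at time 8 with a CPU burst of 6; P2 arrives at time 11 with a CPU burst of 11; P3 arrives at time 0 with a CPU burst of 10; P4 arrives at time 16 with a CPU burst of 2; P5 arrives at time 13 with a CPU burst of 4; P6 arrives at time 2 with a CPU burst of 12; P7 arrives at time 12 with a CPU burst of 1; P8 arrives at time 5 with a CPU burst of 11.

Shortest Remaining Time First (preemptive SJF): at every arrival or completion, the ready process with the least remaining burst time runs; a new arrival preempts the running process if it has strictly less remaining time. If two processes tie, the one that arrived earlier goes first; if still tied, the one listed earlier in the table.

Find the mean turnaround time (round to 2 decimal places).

18.88

Schedule: | P3 0-10 | P1 10-12 | P7 12-13 | P1 13-17 | P4 17-19 | P5 19-23 | P8 23-34 | P2 34-45 | P6 45-57 |
Completion: P1=17  P2=45  P3=10  P4=19  P5=23  P6=57  P7=13  P8=34
Turnaround (C−A): P1=9  P2=34  P3=10  P4=3  P5=10  P6=55  P7=1  P8=29
Turnaround times: P1=9, P2=34, P3=10, P4=3, P5=10, P6=55, P7=1, P8=29
Average turnaround = (9+34+10+3+10+55+1+29) / 8 = 151/8 = 18.88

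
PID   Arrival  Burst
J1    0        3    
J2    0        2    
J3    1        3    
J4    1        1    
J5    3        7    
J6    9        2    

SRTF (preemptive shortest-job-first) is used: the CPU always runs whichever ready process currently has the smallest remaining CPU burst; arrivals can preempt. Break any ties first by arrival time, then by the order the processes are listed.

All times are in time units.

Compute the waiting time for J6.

Schedule: | J2 0-2 | J4 2-3 | J1 3-6 | J3 6-9 | J6 9-11 | J5 11-18 |
Completion: J1=6  J2=2  J3=9  J4=3  J5=18  J6=11
Turnaround (C−A): J1=6  J2=2  J3=8  J4=2  J5=15  J6=2
Waiting(J6) = turnaround − burst = 2 − 2 = 0

0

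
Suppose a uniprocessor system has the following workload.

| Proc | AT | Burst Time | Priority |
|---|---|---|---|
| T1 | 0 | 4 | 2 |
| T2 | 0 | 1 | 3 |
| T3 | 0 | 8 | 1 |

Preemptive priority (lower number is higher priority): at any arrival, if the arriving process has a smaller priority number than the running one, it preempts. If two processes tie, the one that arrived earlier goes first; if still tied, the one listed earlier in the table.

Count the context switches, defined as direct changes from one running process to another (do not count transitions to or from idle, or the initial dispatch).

Timeline: | T3 0-8 | T1 8-12 | T2 12-13 |
Completion: T1=12  T2=13  T3=8
Turnaround (C−A): T1=12  T2=13  T3=8

2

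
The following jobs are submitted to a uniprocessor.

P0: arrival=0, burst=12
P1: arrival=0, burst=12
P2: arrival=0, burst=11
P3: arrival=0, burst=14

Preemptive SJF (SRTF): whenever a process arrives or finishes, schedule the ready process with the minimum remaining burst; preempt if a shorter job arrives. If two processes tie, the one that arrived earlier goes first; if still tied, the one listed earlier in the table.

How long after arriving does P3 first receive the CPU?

35

Gantt: | P2 0-11 | P0 11-23 | P1 23-35 | P3 35-49 |
Completion: P0=23  P1=35  P2=11  P3=49
Response(P3) = first start − arrival = 35 − 0 = 35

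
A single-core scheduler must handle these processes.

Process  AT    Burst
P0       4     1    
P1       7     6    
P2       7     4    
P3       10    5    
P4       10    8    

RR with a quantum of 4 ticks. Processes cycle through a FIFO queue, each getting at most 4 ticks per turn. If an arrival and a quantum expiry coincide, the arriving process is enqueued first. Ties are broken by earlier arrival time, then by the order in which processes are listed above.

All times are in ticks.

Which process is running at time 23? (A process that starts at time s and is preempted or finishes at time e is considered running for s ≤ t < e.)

Timeline: | idle 0-4 | P0 4-5 | idle 5-7 | P1 7-11 | P2 11-15 | P3 15-19 | P4 19-23 | P1 23-25 | P3 25-26 | P4 26-30 |
Completion: P0=5  P1=25  P2=15  P3=26  P4=30
Turnaround (C−A): P0=1  P1=18  P2=8  P3=16  P4=20

P1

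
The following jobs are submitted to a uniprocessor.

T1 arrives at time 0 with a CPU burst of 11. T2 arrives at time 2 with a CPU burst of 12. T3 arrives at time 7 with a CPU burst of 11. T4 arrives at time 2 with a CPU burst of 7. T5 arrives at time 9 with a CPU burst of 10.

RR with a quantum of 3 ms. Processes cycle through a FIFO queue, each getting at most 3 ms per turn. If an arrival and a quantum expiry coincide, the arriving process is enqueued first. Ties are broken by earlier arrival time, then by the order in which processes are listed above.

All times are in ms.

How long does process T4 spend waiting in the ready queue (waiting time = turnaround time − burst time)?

Timeline: | T1 0-3 | T2 3-6 | T4 6-9 | T1 9-12 | T2 12-15 | T3 15-18 | T5 18-21 | T4 21-24 | T1 24-27 | T2 27-30 | T3 30-33 | T5 33-36 | T4 36-37 | T1 37-39 | T2 39-42 | T3 42-45 | T5 45-48 | T3 48-50 | T5 50-51 |
Completion: T1=39  T2=42  T3=50  T4=37  T5=51
Turnaround (C−A): T1=39  T2=40  T3=43  T4=35  T5=42
Waiting(T4) = turnaround − burst = 35 − 7 = 28

28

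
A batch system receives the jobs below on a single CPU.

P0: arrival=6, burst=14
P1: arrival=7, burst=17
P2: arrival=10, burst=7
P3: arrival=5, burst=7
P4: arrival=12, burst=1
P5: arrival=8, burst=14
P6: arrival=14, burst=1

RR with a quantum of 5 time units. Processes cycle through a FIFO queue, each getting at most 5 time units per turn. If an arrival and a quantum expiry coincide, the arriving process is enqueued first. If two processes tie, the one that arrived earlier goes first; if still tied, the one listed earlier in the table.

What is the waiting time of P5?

42

Timeline: | idle 0-5 | P3 5-10 | P0 10-15 | P1 15-20 | P5 20-25 | P2 25-30 | P3 30-32 | P4 32-33 | P6 33-34 | P0 34-39 | P1 39-44 | P5 44-49 | P2 49-51 | P0 51-55 | P1 55-60 | P5 60-64 | P1 64-66 |
Completion: P0=55  P1=66  P2=51  P3=32  P4=33  P5=64  P6=34
Turnaround (C−A): P0=49  P1=59  P2=41  P3=27  P4=21  P5=56  P6=20
Waiting(P5) = turnaround − burst = 56 − 14 = 42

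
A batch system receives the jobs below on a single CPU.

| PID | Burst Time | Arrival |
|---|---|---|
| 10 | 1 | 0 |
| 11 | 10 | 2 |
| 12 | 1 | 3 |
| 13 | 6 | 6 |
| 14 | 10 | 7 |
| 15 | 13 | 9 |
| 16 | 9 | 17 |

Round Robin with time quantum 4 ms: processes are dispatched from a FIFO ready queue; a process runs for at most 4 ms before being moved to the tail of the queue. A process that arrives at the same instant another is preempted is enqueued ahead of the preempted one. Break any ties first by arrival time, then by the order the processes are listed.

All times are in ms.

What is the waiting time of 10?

0

Gantt: | 10 0-1 | idle 1-2 | 11 2-6 | 12 6-7 | 13 7-11 | 11 11-15 | 14 15-19 | 15 19-23 | 13 23-25 | 11 25-27 | 16 27-31 | 14 31-35 | 15 35-39 | 16 39-43 | 14 43-45 | 15 45-49 | 16 49-50 | 15 50-51 |
Completion: 10=1  11=27  12=7  13=25  14=45  15=51  16=50
Turnaround (C−A): 10=1  11=25  12=4  13=19  14=38  15=42  16=33
Waiting(10) = turnaround − burst = 1 − 1 = 0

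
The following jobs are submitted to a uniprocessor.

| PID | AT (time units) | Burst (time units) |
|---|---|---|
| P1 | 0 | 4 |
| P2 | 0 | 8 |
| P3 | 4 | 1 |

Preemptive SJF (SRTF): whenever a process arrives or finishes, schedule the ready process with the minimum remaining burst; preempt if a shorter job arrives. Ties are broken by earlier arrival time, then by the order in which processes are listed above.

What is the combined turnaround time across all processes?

Schedule: | P1 0-4 | P3 4-5 | P2 5-13 |
Completion: P1=4  P2=13  P3=5
Turnaround (C−A): P1=4  P2=13  P3=1
Turnaround = completion − arrival: P1=4, P2=13, P3=1
Total turnaround = 4 + 13 + 1 = 18

18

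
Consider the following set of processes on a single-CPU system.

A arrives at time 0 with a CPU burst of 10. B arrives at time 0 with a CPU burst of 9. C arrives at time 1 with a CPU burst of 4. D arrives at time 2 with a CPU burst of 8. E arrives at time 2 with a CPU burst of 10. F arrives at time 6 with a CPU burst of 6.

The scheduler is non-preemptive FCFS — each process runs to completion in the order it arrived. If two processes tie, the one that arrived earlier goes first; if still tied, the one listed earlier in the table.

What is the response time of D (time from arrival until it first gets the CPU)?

21

Timeline: | A 0-10 | B 10-19 | C 19-23 | D 23-31 | E 31-41 | F 41-47 |
Completion: A=10  B=19  C=23  D=31  E=41  F=47
Turnaround (C−A): A=10  B=19  C=22  D=29  E=39  F=41
Response(D) = first start − arrival = 23 − 2 = 21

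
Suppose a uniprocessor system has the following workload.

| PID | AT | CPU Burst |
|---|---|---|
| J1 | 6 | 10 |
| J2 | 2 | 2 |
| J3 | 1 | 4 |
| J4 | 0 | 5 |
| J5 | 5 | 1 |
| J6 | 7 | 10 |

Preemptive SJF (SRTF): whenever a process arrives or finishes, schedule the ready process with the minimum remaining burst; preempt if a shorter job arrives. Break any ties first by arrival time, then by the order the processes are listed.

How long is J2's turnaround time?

Gantt: | J4 0-2 | J2 2-4 | J4 4-5 | J5 5-6 | J4 6-8 | J3 8-12 | J1 12-22 | J6 22-32 |
Completion: J1=22  J2=4  J3=12  J4=8  J5=6  J6=32
Turnaround(J2) = completion − arrival = 4 − 2 = 2

2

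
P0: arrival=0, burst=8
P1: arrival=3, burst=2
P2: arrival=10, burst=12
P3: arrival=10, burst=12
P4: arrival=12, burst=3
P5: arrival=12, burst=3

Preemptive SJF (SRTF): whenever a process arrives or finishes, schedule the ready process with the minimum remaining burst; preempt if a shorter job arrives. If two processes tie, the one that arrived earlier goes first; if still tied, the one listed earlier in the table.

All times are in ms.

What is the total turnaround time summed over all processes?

Gantt: | P0 0-3 | P1 3-5 | P0 5-10 | P2 10-12 | P4 12-15 | P5 15-18 | P2 18-28 | P3 28-40 |
Completion: P0=10  P1=5  P2=28  P3=40  P4=15  P5=18
Turnaround = completion − arrival: P0=10, P1=2, P2=18, P3=30, P4=3, P5=6
Total turnaround = 10 + 2 + 18 + 30 + 3 + 6 = 69

69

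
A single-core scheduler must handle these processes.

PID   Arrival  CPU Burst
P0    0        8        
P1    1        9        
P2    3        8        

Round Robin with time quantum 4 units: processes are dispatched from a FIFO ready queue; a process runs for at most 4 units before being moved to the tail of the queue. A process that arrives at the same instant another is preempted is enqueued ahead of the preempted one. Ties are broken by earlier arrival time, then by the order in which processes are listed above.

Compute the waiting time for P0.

8

Gantt: | P0 0-4 | P1 4-8 | P2 8-12 | P0 12-16 | P1 16-20 | P2 20-24 | P1 24-25 |
Completion: P0=16  P1=25  P2=24
Turnaround (C−A): P0=16  P1=24  P2=21
Waiting(P0) = turnaround − burst = 16 − 8 = 8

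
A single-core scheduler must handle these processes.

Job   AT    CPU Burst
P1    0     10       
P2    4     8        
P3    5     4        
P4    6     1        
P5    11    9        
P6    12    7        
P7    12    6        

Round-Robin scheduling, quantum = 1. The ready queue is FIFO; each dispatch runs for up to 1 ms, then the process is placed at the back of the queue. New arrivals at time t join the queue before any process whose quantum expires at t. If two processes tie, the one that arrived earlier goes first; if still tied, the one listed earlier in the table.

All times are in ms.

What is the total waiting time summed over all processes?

132

Schedule: | P1 0-4 | P2 4-5 | P1 5-6 | P3 6-7 | P2 7-8 | P4 8-9 | P1 9-10 | P3 10-11 | P2 11-12 | P1 12-13 | P5 13-14 | P3 14-15 | P6 15-16 | P7 16-17 | P2 17-18 | P1 18-19 | P5 19-20 | P3 20-21 | P6 21-22 | P7 22-23 | P2 23-24 | P1 24-25 | P5 25-26 | P6 26-27 | P7 27-28 | P2 28-29 | P1 29-30 | P5 30-31 | P6 31-32 | P7 32-33 | P2 33-34 | P5 34-35 | P6 35-36 | P7 36-37 | P2 37-38 | P5 38-39 | P6 39-40 | P7 40-41 | P5 41-42 | P6 42-43 | P5 43-45 |
Completion: P1=30  P2=38  P3=21  P4=9  P5=45  P6=43  P7=41
Waiting = turnaround − burst: P1=20, P2=26, P3=12, P4=2, P5=25, P6=24, P7=23
Total waiting = 20 + 26 + 12 + 2 + 25 + 24 + 23 = 132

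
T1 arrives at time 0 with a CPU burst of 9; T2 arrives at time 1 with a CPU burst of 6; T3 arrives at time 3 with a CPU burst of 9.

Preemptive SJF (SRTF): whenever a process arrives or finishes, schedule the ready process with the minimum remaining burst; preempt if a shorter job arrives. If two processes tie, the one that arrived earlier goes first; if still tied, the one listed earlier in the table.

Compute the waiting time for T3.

Timeline: | T1 0-1 | T2 1-7 | T1 7-15 | T3 15-24 |
Completion: T1=15  T2=7  T3=24
Turnaround (C−A): T1=15  T2=6  T3=21
Waiting(T3) = turnaround − burst = 21 − 9 = 12

12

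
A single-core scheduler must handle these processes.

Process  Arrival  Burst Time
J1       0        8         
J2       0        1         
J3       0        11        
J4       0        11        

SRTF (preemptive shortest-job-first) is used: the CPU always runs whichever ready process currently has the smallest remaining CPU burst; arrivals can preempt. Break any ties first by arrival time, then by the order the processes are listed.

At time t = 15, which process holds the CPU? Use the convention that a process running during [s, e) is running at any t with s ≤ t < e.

J3

Gantt: | J2 0-1 | J1 1-9 | J3 9-20 | J4 20-31 |
Completion: J1=9  J2=1  J3=20  J4=31
Turnaround (C−A): J1=9  J2=1  J3=20  J4=31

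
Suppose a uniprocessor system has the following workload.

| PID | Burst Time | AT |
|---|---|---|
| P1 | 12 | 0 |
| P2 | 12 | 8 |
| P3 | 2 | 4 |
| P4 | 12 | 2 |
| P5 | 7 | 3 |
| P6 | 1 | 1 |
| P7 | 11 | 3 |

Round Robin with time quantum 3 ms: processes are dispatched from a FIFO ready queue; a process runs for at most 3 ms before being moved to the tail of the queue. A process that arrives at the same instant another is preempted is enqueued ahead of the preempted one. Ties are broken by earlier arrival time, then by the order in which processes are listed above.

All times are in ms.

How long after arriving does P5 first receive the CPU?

4

Schedule: | P1 0-3 | P6 3-4 | P4 4-7 | P5 7-10 | P7 10-13 | P1 13-16 | P3 16-18 | P4 18-21 | P2 21-24 | P5 24-27 | P7 27-30 | P1 30-33 | P4 33-36 | P2 36-39 | P5 39-40 | P7 40-43 | P1 43-46 | P4 46-49 | P2 49-52 | P7 52-54 | P2 54-57 |
Completion: P1=46  P2=57  P3=18  P4=49  P5=40  P6=4  P7=54
Turnaround (C−A): P1=46  P2=49  P3=14  P4=47  P5=37  P6=3  P7=51
Response(P5) = first start − arrival = 7 − 3 = 4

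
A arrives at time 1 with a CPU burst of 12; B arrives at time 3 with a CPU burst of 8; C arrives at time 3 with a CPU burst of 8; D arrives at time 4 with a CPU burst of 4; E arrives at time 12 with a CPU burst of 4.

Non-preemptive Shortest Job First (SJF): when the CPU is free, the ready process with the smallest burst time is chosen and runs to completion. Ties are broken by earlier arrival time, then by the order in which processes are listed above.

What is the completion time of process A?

13

Schedule: | idle 0-1 | A 1-13 | D 13-17 | E 17-21 | B 21-29 | C 29-37 |
Completion: A=13  B=29  C=37  D=17  E=21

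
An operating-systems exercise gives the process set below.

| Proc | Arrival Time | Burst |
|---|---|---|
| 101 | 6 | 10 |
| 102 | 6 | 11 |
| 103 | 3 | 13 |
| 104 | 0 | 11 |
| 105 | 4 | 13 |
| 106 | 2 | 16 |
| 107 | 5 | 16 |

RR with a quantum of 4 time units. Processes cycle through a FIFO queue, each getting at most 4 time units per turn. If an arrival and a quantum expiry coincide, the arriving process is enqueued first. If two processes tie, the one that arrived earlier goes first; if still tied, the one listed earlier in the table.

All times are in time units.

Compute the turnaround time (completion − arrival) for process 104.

47

Gantt: | 104 0-4 | 106 4-8 | 103 8-12 | 105 12-16 | 104 16-20 | 107 20-24 | 101 24-28 | 102 28-32 | 106 32-36 | 103 36-40 | 105 40-44 | 104 44-47 | 107 47-51 | 101 51-55 | 102 55-59 | 106 59-63 | 103 63-67 | 105 67-71 | 107 71-75 | 101 75-77 | 102 77-80 | 106 80-84 | 103 84-85 | 105 85-86 | 107 86-90 |
Completion: 101=77  102=80  103=85  104=47  105=86  106=84  107=90
Turnaround(104) = completion − arrival = 47 − 0 = 47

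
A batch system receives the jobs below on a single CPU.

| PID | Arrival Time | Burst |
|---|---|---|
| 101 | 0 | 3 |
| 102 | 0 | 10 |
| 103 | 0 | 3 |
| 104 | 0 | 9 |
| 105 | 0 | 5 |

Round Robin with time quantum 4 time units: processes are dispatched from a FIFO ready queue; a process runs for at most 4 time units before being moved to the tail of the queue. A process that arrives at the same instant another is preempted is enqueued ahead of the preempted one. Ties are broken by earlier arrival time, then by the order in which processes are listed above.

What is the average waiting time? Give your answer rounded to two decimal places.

13.80

Timeline: | 101 0-3 | 102 3-7 | 103 7-10 | 104 10-14 | 105 14-18 | 102 18-22 | 104 22-26 | 105 26-27 | 102 27-29 | 104 29-30 |
Completion: 101=3  102=29  103=10  104=30  105=27
Turnaround (C−A): 101=3  102=29  103=10  104=30  105=27
Waiting times: 101=0, 102=19, 103=7, 104=21, 105=22
Average waiting = (0+19+7+21+22) / 5 = 69/5 = 13.80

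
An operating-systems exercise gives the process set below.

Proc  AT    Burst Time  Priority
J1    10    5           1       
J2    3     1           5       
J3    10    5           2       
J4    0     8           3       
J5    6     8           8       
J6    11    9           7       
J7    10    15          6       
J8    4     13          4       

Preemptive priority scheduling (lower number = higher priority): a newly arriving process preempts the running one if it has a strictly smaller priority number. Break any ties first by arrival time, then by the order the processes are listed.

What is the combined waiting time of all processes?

155

Gantt: | J4 0-8 | J8 8-10 | J1 10-15 | J3 15-20 | J8 20-31 | J2 31-32 | J7 32-47 | J6 47-56 | J5 56-64 |
Completion: J1=15  J2=32  J3=20  J4=8  J5=64  J6=56  J7=47  J8=31
Turnaround (C−A): J1=5  J2=29  J3=10  J4=8  J5=58  J6=45  J7=37  J8=27
Waiting = turnaround − burst: J1=0, J2=28, J3=5, J4=0, J5=50, J6=36, J7=22, J8=14
Total waiting = 0 + 28 + 5 + 0 + 50 + 36 + 22 + 14 = 155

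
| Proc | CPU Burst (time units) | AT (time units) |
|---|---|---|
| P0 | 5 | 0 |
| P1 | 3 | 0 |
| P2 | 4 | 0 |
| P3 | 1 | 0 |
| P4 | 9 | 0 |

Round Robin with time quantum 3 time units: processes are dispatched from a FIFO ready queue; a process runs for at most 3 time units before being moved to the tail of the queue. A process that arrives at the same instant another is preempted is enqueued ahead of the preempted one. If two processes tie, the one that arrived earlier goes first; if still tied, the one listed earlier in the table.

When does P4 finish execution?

22

Schedule: | P0 0-3 | P1 3-6 | P2 6-9 | P3 9-10 | P4 10-13 | P0 13-15 | P2 15-16 | P4 16-22 |
Completion: P0=15  P1=6  P2=16  P3=10  P4=22
Turnaround (C−A): P0=15  P1=6  P2=16  P3=10  P4=22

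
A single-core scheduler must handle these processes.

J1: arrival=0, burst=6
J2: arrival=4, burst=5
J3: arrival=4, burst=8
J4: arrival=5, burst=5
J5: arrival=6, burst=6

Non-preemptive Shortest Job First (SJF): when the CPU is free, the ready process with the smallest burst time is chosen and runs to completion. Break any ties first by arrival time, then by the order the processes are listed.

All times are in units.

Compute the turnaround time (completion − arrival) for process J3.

Timeline: | J1 0-6 | J2 6-11 | J4 11-16 | J5 16-22 | J3 22-30 |
Completion: J1=6  J2=11  J3=30  J4=16  J5=22
Turnaround(J3) = completion − arrival = 30 − 4 = 26

26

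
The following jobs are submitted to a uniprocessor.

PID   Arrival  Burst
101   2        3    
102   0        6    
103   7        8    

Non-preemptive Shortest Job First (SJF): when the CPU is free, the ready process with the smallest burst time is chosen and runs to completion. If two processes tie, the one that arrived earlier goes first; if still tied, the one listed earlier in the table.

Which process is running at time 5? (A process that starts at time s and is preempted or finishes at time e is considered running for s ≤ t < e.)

102

Gantt: | 102 0-6 | 101 6-9 | 103 9-17 |
Completion: 101=9  102=6  103=17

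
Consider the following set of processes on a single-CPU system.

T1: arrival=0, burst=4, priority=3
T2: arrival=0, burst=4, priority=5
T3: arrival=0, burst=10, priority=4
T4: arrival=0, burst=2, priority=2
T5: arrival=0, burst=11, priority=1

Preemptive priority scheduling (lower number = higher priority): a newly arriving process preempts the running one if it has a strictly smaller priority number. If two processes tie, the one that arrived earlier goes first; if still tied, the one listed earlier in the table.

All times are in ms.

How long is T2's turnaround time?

Gantt: | T5 0-11 | T4 11-13 | T1 13-17 | T3 17-27 | T2 27-31 |
Completion: T1=17  T2=31  T3=27  T4=13  T5=11
Turnaround(T2) = completion − arrival = 31 − 0 = 31

31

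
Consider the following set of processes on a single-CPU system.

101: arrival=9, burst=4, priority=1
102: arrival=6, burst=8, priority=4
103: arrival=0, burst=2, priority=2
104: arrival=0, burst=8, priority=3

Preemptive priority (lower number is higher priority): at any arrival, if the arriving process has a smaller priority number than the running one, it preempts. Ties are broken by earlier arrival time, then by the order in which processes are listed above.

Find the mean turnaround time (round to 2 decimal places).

Gantt: | 103 0-2 | 104 2-9 | 101 9-13 | 104 13-14 | 102 14-22 |
Completion: 101=13  102=22  103=2  104=14
Turnaround (C−A): 101=4  102=16  103=2  104=14
Turnaround times: 101=4, 102=16, 103=2, 104=14
Average turnaround = (4+16+2+14) / 4 = 36/4 = 9.00

9.00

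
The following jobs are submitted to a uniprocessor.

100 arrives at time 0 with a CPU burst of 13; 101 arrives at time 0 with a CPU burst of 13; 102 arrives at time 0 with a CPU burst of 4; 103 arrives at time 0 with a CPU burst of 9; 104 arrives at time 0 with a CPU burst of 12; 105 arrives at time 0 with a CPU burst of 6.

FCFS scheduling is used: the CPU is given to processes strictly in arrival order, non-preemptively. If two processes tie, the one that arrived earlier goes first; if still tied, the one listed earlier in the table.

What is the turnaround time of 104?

Schedule: | 100 0-13 | 101 13-26 | 102 26-30 | 103 30-39 | 104 39-51 | 105 51-57 |
Completion: 100=13  101=26  102=30  103=39  104=51  105=57
Turnaround(104) = completion − arrival = 51 − 0 = 51

51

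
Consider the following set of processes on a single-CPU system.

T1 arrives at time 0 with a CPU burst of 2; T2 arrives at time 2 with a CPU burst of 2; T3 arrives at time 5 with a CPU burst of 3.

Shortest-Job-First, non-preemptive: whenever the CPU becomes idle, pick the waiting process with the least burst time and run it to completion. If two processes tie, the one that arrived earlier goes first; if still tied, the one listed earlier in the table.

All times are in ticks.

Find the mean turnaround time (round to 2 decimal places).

Gantt: | T1 0-2 | T2 2-4 | idle 4-5 | T3 5-8 |
Completion: T1=2  T2=4  T3=8
Turnaround times: T1=2, T2=2, T3=3
Average turnaround = (2+2+3) / 3 = 7/3 = 2.33

2.33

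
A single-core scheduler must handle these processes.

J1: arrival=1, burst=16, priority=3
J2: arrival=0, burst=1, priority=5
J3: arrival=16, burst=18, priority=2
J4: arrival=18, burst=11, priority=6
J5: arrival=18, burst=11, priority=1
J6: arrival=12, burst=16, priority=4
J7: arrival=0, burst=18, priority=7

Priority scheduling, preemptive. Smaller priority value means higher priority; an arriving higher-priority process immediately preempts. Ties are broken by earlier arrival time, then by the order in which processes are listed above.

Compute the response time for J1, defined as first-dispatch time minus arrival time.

Schedule: | J2 0-1 | J1 1-16 | J3 16-18 | J5 18-29 | J3 29-45 | J1 45-46 | J6 46-62 | J4 62-73 | J7 73-91 |
Completion: J1=46  J2=1  J3=45  J4=73  J5=29  J6=62  J7=91
Turnaround (C−A): J1=45  J2=1  J3=29  J4=55  J5=11  J6=50  J7=91
Response(J1) = first start − arrival = 1 − 1 = 0

0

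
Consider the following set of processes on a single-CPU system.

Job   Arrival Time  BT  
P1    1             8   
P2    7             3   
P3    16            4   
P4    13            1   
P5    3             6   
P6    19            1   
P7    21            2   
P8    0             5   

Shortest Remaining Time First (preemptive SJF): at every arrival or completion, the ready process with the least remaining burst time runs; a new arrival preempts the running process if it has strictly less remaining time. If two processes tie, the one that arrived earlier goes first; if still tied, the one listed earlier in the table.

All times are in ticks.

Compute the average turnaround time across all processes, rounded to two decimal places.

Gantt: | P8 0-5 | P5 5-7 | P2 7-10 | P5 10-14 | P4 14-15 | P1 15-16 | P3 16-20 | P6 20-21 | P7 21-23 | P1 23-30 |
Completion: P1=30  P2=10  P3=20  P4=15  P5=14  P6=21  P7=23  P8=5
Turnaround times: P1=29, P2=3, P3=4, P4=2, P5=11, P6=2, P7=2, P8=5
Average turnaround = (29+3+4+2+11+2+2+5) / 8 = 58/8 = 7.25

7.25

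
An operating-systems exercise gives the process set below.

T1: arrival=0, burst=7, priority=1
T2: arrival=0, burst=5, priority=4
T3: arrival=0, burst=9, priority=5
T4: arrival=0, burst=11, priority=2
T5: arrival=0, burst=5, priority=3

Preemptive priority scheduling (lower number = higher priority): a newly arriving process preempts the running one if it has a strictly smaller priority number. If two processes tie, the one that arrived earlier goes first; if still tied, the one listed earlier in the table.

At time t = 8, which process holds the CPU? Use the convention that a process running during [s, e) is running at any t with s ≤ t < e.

T4

Timeline: | T1 0-7 | T4 7-18 | T5 18-23 | T2 23-28 | T3 28-37 |
Completion: T1=7  T2=28  T3=37  T4=18  T5=23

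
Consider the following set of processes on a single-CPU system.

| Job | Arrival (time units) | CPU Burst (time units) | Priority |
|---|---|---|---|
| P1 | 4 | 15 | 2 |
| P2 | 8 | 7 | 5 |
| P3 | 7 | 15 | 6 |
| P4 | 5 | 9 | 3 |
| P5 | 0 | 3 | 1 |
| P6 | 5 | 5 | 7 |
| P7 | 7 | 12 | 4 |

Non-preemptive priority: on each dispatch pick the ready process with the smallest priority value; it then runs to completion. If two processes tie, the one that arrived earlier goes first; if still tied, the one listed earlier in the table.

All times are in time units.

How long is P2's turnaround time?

39

Timeline: | P5 0-3 | idle 3-4 | P1 4-19 | P4 19-28 | P7 28-40 | P2 40-47 | P3 47-62 | P6 62-67 |
Completion: P1=19  P2=47  P3=62  P4=28  P5=3  P6=67  P7=40
Turnaround (C−A): P1=15  P2=39  P3=55  P4=23  P5=3  P6=62  P7=33
Turnaround(P2) = completion − arrival = 47 − 8 = 39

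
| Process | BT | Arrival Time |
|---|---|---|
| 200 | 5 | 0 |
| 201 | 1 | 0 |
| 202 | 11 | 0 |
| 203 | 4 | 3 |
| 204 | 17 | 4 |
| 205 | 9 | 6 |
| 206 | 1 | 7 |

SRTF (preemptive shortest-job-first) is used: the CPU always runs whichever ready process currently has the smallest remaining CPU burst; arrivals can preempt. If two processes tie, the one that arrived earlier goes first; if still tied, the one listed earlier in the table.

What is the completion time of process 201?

Timeline: | 201 0-1 | 200 1-6 | 203 6-7 | 206 7-8 | 203 8-11 | 205 11-20 | 202 20-31 | 204 31-48 |
Completion: 200=6  201=1  202=31  203=11  204=48  205=20  206=8

1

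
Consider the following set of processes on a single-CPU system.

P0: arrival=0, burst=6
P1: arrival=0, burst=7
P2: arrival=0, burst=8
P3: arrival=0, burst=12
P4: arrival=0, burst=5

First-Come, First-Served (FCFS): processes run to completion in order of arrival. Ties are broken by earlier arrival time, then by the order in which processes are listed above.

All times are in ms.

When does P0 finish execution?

Schedule: | P0 0-6 | P1 6-13 | P2 13-21 | P3 21-33 | P4 33-38 |
Completion: P0=6  P1=13  P2=21  P3=33  P4=38

6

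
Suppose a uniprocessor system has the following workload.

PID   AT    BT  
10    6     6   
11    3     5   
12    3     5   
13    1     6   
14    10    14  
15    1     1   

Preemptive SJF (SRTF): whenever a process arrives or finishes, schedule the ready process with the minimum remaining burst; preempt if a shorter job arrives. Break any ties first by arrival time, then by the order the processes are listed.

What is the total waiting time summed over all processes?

Gantt: | idle 0-1 | 15 1-2 | 13 2-8 | 11 8-13 | 12 13-18 | 10 18-24 | 14 24-38 |
Completion: 10=24  11=13  12=18  13=8  14=38  15=2
Turnaround (C−A): 10=18  11=10  12=15  13=7  14=28  15=1
Waiting = turnaround − burst: 10=12, 11=5, 12=10, 13=1, 14=14, 15=0
Total waiting = 12 + 5 + 10 + 1 + 14 + 0 = 42

42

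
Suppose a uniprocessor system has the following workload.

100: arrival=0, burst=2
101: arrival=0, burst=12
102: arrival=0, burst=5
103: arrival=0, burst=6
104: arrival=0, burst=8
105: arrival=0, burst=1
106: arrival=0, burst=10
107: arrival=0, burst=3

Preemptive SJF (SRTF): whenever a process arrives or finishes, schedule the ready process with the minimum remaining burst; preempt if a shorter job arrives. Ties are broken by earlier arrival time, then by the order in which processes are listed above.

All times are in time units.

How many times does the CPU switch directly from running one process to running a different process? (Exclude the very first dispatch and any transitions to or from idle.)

Timeline: | 105 0-1 | 100 1-3 | 107 3-6 | 102 6-11 | 103 11-17 | 104 17-25 | 106 25-35 | 101 35-47 |
Completion: 100=3  101=47  102=11  103=17  104=25  105=1  106=35  107=6
Turnaround (C−A): 100=3  101=47  102=11  103=17  104=25  105=1  106=35  107=6

7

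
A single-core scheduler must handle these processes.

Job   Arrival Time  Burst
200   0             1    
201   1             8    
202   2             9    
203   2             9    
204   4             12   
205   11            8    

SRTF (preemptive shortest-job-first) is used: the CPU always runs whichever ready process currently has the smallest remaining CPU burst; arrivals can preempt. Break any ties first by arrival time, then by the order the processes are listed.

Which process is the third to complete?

202

Timeline: | 200 0-1 | 201 1-9 | 202 9-18 | 205 18-26 | 203 26-35 | 204 35-47 |
Completion: 200=1  201=9  202=18  203=35  204=47  205=26
Turnaround (C−A): 200=1  201=8  202=16  203=33  204=43  205=15
Finish order: 200 → 201 → 202 → 205 → 203 → 204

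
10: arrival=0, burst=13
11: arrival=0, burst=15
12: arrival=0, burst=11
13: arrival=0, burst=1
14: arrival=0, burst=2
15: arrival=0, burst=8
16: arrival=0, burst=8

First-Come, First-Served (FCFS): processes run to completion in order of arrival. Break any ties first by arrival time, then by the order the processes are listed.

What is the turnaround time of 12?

39

Schedule: | 10 0-13 | 11 13-28 | 12 28-39 | 13 39-40 | 14 40-42 | 15 42-50 | 16 50-58 |
Completion: 10=13  11=28  12=39  13=40  14=42  15=50  16=58
Turnaround(12) = completion − arrival = 39 − 0 = 39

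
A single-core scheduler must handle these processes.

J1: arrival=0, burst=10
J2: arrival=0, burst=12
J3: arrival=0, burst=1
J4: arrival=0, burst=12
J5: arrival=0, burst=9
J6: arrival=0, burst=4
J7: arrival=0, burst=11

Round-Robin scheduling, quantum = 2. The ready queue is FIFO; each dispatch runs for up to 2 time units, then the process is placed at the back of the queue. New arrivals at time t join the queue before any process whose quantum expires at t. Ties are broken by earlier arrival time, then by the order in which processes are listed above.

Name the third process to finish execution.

J1

Gantt: | J1 0-2 | J2 2-4 | J3 4-5 | J4 5-7 | J5 7-9 | J6 9-11 | J7 11-13 | J1 13-15 | J2 15-17 | J4 17-19 | J5 19-21 | J6 21-23 | J7 23-25 | J1 25-27 | J2 27-29 | J4 29-31 | J5 31-33 | J7 33-35 | J1 35-37 | J2 37-39 | J4 39-41 | J5 41-43 | J7 43-45 | J1 45-47 | J2 47-49 | J4 49-51 | J5 51-52 | J7 52-54 | J2 54-56 | J4 56-58 | J7 58-59 |
Completion: J1=47  J2=56  J3=5  J4=58  J5=52  J6=23  J7=59
Turnaround (C−A): J1=47  J2=56  J3=5  J4=58  J5=52  J6=23  J7=59
Finish order: J3 → J6 → J1 → J5 → J2 → J4 → J7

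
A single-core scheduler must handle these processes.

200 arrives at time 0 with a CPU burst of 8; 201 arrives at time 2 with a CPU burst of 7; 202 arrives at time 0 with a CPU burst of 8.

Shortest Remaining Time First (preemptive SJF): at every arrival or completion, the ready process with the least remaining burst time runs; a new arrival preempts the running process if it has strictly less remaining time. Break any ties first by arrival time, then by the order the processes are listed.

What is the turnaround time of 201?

13

Gantt: | 200 0-8 | 201 8-15 | 202 15-23 |
Completion: 200=8  201=15  202=23
Turnaround (C−A): 200=8  201=13  202=23
Turnaround(201) = completion − arrival = 15 − 2 = 13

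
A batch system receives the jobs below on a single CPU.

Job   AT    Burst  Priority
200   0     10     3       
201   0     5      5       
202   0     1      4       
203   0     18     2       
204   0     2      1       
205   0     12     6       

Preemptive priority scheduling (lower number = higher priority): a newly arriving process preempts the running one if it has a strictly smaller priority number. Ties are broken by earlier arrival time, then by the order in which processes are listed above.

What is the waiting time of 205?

36

Gantt: | 204 0-2 | 203 2-20 | 200 20-30 | 202 30-31 | 201 31-36 | 205 36-48 |
Completion: 200=30  201=36  202=31  203=20  204=2  205=48
Turnaround (C−A): 200=30  201=36  202=31  203=20  204=2  205=48
Waiting(205) = turnaround − burst = 48 − 12 = 36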